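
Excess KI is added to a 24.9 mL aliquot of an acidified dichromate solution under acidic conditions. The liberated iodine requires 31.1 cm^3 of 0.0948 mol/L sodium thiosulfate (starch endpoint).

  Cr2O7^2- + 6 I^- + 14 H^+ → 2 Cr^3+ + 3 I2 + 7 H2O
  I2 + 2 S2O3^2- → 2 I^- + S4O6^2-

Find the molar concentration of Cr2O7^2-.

n(S2O3^2-) = 0.0311 × 0.0948 = 2.95 × 10^-3 mol
n(I2) = n(S2O3^2-)/2 = 1.47 × 10^-3 mol
From the 1:3 ratio, n(Cr2O7^2-) in the aliquot = 1/3 × 1.47 × 10^-3 = 4.91 × 10^-4 mol
[Cr2O7^2-] = 4.91 × 10^-4 / 0.0249 = 0.0197 mol/L

0.0197 mol/L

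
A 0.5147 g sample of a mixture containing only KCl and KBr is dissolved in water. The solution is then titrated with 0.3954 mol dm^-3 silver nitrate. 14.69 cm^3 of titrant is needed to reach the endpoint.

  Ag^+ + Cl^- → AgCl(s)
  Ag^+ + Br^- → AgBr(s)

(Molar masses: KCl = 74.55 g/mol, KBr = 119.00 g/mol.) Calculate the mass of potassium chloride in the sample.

n(AgNO3) = 0.01469 × 0.3954 = 5.808 × 10^-3 mol
Let x = n(KCl), y = n(KBr).
Titrant: 1x + 1y = 5.808 × 10^-3;  mass: 74.55x + 119.00y = 0.5147
Solving, x = 3.971 × 10^-3 mol, y = 1.838 × 10^-3 mol
mass of KCl = 3.971 × 10^-3 × 74.55 = 0.2960 g

0.2960 g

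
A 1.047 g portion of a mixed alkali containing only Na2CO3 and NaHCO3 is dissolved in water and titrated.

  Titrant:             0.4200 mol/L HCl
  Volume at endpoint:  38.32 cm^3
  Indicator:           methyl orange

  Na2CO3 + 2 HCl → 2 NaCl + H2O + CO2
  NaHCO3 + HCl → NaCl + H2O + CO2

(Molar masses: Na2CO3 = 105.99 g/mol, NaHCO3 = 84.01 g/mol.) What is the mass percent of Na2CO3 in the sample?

49.79 %

n(HCl) = 0.03832 × 0.4200 = 0.01609 mol
Let x = n(Na2CO3), y = n(NaHCO3).
Titrant: 2x + 1y = 0.01609;  mass: 105.99x + 84.01y = 1.047
Solving, x = 4.918 × 10^-3 mol, y = 6.258 × 10^-3 mol
mass of Na2CO3 = 4.918 × 10^-3 × 105.99 = 0.5213 g
% Na2CO3 = 0.5213 / 1.047 × 100 = 49.79 %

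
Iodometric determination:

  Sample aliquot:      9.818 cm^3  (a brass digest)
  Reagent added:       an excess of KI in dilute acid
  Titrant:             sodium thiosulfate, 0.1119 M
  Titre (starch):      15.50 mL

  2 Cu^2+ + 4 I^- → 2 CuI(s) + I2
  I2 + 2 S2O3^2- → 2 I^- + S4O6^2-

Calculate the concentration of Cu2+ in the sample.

n(S2O3^2-) = 0.01550 × 0.1119 = 1.734 × 10^-3 mol
n(I2) = n(S2O3^2-)/2 = 8.672 × 10^-4 mol
From the 2:1 ratio, n(Cu2+) in the aliquot = 2/1 × 8.672 × 10^-4 = 1.734 × 10^-3 mol
[Cu2+] = 1.734 × 10^-3 / 0.009818 = 0.1767 mol/L

0.1767 M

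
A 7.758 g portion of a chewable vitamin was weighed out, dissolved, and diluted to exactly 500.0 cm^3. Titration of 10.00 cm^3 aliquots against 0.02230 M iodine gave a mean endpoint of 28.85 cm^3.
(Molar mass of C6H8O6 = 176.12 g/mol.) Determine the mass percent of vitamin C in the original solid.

73.03 %

C6H8O6 + I2 → C6H6O6 + 2 HI
n(I2) per titration = 0.02885 × 0.02230 = 6.434 × 10^-4 mol
n(C6H8O6) in each aliquot = 6.434 × 10^-4 mol (1:1 ratio)
n(C6H8O6) in the whole flask = 6.434 × 10^-4 × 500.0/10.00 = 0.03217 mol
mass of C6H8O6 = 0.03217 × 176.12 = 5.665 g
% C6H8O6 = 5.665 / 7.758 × 100 = 73.03 %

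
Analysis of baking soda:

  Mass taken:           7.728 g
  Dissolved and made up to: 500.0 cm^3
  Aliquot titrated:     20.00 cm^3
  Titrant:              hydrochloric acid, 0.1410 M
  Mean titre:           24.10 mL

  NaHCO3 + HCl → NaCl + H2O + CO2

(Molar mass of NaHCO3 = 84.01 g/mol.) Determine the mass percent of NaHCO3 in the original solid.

92.35 %

n(HCl) per titration = 0.02410 × 0.1410 = 3.398 × 10^-3 mol
n(NaHCO3) in each aliquot = 3.398 × 10^-3 mol (1:1 ratio)
n(NaHCO3) in the whole flask = 3.398 × 10^-3 × 500.0/20.00 = 0.08495 mol
mass of NaHCO3 = 0.08495 × 84.01 = 7.137 g
% NaHCO3 = 7.137 / 7.728 × 100 = 92.35 %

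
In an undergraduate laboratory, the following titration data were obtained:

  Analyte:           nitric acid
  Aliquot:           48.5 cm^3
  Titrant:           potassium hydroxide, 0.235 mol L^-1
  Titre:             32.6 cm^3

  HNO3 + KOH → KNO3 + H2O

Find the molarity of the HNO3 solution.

0.158 mol/L

n(KOH) = 0.0326 L × 0.235 mol/L = 7.66 × 10^-3 mol
n(HNO3) = 7.66 × 10^-3 mol (1:1 mole ratio)
[HNO3] = 7.66 × 10^-3 mol / 0.0485 L = 0.158 mol/L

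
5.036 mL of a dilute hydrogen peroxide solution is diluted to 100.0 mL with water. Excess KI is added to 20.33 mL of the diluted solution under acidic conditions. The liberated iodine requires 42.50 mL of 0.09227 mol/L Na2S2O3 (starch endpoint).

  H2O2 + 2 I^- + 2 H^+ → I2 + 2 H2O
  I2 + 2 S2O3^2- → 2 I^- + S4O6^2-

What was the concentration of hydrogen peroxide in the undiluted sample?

1.915 mol/L

n(S2O3^2-) = 0.04250 × 0.09227 = 3.921 × 10^-3 mol
n(I2) = n(S2O3^2-)/2 = 1.961 × 10^-3 mol
n(H2O2) in the aliquot = 1.961 × 10^-3 mol (1:1 ratio)
[H2O2]_dilute = 1.961 × 10^-3 / 0.02033 = 0.09645 mol/L
[H2O2]_original = 0.09645 × 100.0/5.036 = 1.915 mol/L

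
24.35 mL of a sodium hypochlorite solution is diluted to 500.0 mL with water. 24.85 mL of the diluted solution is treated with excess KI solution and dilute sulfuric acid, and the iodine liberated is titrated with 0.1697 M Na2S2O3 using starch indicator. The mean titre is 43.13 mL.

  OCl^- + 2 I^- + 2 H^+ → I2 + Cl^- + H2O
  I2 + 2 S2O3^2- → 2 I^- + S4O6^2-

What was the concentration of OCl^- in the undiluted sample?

3.024 M

n(S2O3^2-) = 0.04313 × 0.1697 = 7.319 × 10^-3 mol
n(I2) = n(S2O3^2-)/2 = 3.660 × 10^-3 mol
n(OCl^-) in the aliquot = 3.660 × 10^-3 mol (1:1 ratio)
[OCl^-]_dilute = 3.660 × 10^-3 / 0.02485 = 0.1473 mol/L
[OCl^-]_original = 0.1473 × 500.0/24.35 = 3.024 mol/L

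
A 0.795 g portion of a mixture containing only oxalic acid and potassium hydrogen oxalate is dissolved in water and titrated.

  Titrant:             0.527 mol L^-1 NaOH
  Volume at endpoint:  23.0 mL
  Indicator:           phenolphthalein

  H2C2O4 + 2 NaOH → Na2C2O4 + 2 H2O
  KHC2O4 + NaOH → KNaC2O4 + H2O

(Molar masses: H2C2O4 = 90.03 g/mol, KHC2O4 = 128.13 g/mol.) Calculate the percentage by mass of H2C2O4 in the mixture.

51.6 %

n(NaOH) = 0.0230 × 0.527 = 0.0121 mol
Let x = n(H2C2O4), y = n(KHC2O4).
Titrant: 2x + 1y = 0.0121;  mass: 90.03x + 128.13y = 0.795
Solving, x = 4.56 × 10^-3 mol, y = 3.00 × 10^-3 mol
mass of H2C2O4 = 4.56 × 10^-3 × 90.03 = 0.411 g
% H2C2O4 = 0.411 / 0.795 × 100 = 51.6 %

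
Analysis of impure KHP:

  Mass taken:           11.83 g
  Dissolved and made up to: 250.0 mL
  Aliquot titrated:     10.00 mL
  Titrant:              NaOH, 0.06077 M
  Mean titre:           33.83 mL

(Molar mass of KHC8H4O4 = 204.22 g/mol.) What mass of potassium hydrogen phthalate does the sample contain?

KHC8H4O4 + NaOH → KNaC8H4O4 + H2O
n(NaOH) per titration = 0.03383 × 0.06077 = 2.056 × 10^-3 mol
n(KHC8H4O4) in each aliquot = 2.056 × 10^-3 mol (1:1 ratio)
n(KHC8H4O4) in the whole flask = 2.056 × 10^-3 × 250.0/10.00 = 0.05140 mol
mass of KHC8H4O4 = 0.05140 × 204.22 = 10.50 g

10.50 g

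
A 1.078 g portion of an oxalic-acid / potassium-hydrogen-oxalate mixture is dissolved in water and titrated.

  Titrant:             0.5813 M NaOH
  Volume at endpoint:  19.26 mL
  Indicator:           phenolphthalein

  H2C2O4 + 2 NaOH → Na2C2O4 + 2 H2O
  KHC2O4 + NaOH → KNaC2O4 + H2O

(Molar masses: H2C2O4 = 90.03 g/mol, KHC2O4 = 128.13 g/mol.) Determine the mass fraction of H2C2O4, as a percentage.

n(NaOH) = 0.01926 × 0.5813 = 0.01120 mol
Let x = n(H2C2O4), y = n(KHC2O4).
Titrant: 2x + 1y = 0.01120;  mass: 90.03x + 128.13y = 1.078
Solving, x = 2.145 × 10^-3 mol, y = 6.906 × 10^-3 mol
mass of H2C2O4 = 2.145 × 10^-3 × 90.03 = 0.1931 g
% H2C2O4 = 0.1931 / 1.078 × 100 = 17.91 %

17.91 %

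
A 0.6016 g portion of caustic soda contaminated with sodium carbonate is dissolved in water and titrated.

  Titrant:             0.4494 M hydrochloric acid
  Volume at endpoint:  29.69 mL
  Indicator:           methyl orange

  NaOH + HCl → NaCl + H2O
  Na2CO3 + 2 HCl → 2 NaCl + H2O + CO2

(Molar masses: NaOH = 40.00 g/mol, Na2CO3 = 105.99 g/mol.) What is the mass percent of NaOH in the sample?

53.98 %

n(HCl) = 0.02969 × 0.4494 = 0.01334 mol
Let x = n(NaOH), y = n(Na2CO3).
Titrant: 1x + 2y = 0.01334;  mass: 40.00x + 105.99y = 0.6016
Solving, x = 8.118 × 10^-3 mol, y = 2.612 × 10^-3 mol
mass of NaOH = 8.118 × 10^-3 × 40.00 = 0.3247 g
% NaOH = 0.3247 / 0.6016 × 100 = 53.98 %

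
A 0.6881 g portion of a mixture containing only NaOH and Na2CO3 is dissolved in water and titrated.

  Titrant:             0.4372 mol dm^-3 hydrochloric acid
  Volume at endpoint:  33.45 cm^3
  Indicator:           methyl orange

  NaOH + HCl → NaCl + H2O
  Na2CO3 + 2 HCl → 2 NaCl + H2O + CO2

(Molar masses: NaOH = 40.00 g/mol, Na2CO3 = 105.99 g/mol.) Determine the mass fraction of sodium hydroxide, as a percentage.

38.88 %

n(HCl) = 0.03345 × 0.4372 = 0.01462 mol
Let x = n(NaOH), y = n(Na2CO3).
Titrant: 1x + 2y = 0.01462;  mass: 40.00x + 105.99y = 0.6881
Solving, x = 6.688 × 10^-3 mol, y = 3.968 × 10^-3 mol
mass of NaOH = 6.688 × 10^-3 × 40.00 = 0.2675 g
% NaOH = 0.2675 / 0.6881 × 100 = 38.88 %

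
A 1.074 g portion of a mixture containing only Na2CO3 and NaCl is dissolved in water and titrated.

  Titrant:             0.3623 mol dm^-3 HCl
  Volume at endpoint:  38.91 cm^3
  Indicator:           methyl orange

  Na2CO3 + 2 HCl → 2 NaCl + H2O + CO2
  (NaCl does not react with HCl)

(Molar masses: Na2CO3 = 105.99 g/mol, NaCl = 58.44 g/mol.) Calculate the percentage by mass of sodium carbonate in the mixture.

n(HCl) = 0.03891 × 0.3623 = 0.01410 mol
Let x = n(Na2CO3), y = n(NaCl).
Titrant: 2x = 0.01410;  mass: 105.99x + 58.44y = 1.074
Solving, x = 7.049 × 10^-3 mol, y = 5.594 × 10^-3 mol
mass of Na2CO3 = 7.049 × 10^-3 × 105.99 = 0.7471 g
% Na2CO3 = 0.7471 / 1.074 × 100 = 69.56 %

69.56 %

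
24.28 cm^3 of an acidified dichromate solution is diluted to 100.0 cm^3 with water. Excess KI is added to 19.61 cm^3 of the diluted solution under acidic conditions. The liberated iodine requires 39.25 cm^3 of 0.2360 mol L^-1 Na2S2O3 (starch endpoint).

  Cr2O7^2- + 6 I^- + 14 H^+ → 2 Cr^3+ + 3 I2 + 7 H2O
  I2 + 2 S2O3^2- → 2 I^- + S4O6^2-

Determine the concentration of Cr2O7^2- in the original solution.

n(S2O3^2-) = 0.03925 × 0.2360 = 9.263 × 10^-3 mol
n(I2) = n(S2O3^2-)/2 = 4.631 × 10^-3 mol
From the 1:3 ratio, n(Cr2O7^2-) in the aliquot = 1/3 × 4.631 × 10^-3 = 1.544 × 10^-3 mol
[Cr2O7^2-]_dilute = 1.544 × 10^-3 / 0.01961 = 0.07873 mol/L
[Cr2O7^2-]_original = 0.07873 × 100.0/24.28 = 0.3242 mol/L

0.3242 mol/L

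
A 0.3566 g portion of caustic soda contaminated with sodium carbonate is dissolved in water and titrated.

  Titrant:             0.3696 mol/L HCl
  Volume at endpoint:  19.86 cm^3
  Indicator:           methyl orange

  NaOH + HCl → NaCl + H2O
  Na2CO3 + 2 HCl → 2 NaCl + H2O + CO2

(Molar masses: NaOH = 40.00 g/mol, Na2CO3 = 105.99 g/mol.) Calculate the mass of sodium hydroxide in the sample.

n(HCl) = 0.01986 × 0.3696 = 7.340 × 10^-3 mol
Let x = n(NaOH), y = n(Na2CO3).
Titrant: 1x + 2y = 7.340 × 10^-3;  mass: 40.00x + 105.99y = 0.3566
Solving, x = 2.493 × 10^-3 mol, y = 2.424 × 10^-3 mol
mass of NaOH = 2.493 × 10^-3 × 40.00 = 0.09972 g

0.09972 g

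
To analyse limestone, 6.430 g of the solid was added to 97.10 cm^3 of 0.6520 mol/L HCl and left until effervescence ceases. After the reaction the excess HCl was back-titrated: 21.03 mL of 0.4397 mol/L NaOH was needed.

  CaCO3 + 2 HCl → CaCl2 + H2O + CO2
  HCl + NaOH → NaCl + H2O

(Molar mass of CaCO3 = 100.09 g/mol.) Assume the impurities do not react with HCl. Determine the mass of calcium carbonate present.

2.706 g

n(HCl) added = 0.09710 × 0.6520 = 0.06331 mol
n(NaOH) used in back-titration = 0.02103 × 0.4397 = 9.247 × 10^-3 mol
n(HCl) left over = 9.247 × 10^-3 mol (1:1 ratio)
n(HCl) consumed by analyte = 0.06331 − 9.247 × 10^-3 = 0.05406 mol
From the 1:2 ratio, n(CaCO3) = 1/2 × 0.05406 = 0.02703 mol
mass of CaCO3 = 0.02703 × 100.09 = 2.706 g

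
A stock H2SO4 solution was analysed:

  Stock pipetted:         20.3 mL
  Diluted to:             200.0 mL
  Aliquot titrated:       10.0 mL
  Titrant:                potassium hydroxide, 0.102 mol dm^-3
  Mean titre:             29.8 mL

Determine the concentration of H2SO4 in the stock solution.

1.50 mol/L

H2SO4 + 2 KOH → K2SO4 + 2 H2O
n(KOH) = 0.0298 × 0.102 = 3.04 × 10^-3 mol
From the 1:2 ratio, n(H2SO4) in the aliquot = 1/2 × 3.04 × 10^-3 = 1.52 × 10^-3 mol
[H2SO4]_dilute = 1.52 × 10^-3 / 0.0100 = 0.152 mol/L
Dilution factor = 200.0 / 20.3 = 9.852
[H2SO4]_stock = 0.152 × 9.852 = 1.50 mol/L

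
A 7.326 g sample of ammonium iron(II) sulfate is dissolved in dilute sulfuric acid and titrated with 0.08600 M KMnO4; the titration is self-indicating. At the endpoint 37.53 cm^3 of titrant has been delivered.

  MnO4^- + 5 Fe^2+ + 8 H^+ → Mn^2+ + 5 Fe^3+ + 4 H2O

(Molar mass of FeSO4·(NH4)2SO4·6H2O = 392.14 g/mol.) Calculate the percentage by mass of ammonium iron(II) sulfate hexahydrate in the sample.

86.38 %

n(KMnO4) = 0.03753 L × 0.08600 mol/L = 3.228 × 10^-3 mol
From the 5:1 ratio, n(FeSO4·(NH4)2SO4·6H2O) = 5/1 × 3.228 × 10^-3 = 0.01614 mol
mass of FeSO4·(NH4)2SO4·6H2O = 0.01614 × 392.14 g/mol = 6.328 g
% FeSO4·(NH4)2SO4·6H2O = 6.328 / 7.326 × 100 = 86.38 %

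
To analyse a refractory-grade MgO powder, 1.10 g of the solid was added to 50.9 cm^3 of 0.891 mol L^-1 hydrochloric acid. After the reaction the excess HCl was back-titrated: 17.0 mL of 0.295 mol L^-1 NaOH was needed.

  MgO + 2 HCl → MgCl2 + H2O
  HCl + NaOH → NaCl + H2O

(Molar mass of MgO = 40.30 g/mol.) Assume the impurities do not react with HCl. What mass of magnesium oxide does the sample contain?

n(HCl) added = 0.0509 × 0.891 = 0.0454 mol
n(NaOH) used in back-titration = 0.0170 × 0.295 = 5.01 × 10^-3 mol
n(HCl) left over = 5.01 × 10^-3 mol (1:1 ratio)
n(HCl) consumed by analyte = 0.0454 − 5.01 × 10^-3 = 0.0403 mol
From the 1:2 ratio, n(MgO) = 1/2 × 0.0403 = 0.0202 mol
mass of MgO = 0.0202 × 40.30 = 0.813 g

0.813 g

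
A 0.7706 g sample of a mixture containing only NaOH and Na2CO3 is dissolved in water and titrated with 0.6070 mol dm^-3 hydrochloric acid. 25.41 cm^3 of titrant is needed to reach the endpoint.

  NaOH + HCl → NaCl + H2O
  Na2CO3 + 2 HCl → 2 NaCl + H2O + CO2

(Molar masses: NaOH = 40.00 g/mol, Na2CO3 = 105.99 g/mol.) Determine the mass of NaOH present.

0.1440 g

n(HCl) = 0.02541 × 0.6070 = 0.01542 mol
Let x = n(NaOH), y = n(Na2CO3).
Titrant: 1x + 2y = 0.01542;  mass: 40.00x + 105.99y = 0.7706
Solving, x = 3.600 × 10^-3 mol, y = 5.912 × 10^-3 mol
mass of NaOH = 3.600 × 10^-3 × 40.00 = 0.1440 g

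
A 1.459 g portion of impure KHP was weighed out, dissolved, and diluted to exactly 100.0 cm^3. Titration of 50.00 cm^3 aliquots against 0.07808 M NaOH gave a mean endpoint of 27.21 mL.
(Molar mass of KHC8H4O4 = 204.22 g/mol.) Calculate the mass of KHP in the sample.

0.8678 g

KHC8H4O4 + NaOH → KNaC8H4O4 + H2O
n(NaOH) per titration = 0.02721 × 0.07808 = 2.125 × 10^-3 mol
n(KHC8H4O4) in each aliquot = 2.125 × 10^-3 mol (1:1 ratio)
n(KHC8H4O4) in the whole flask = 2.125 × 10^-3 × 100.0/50.00 = 4.249 × 10^-3 mol
mass of KHC8H4O4 = 4.249 × 10^-3 × 204.22 = 0.8678 g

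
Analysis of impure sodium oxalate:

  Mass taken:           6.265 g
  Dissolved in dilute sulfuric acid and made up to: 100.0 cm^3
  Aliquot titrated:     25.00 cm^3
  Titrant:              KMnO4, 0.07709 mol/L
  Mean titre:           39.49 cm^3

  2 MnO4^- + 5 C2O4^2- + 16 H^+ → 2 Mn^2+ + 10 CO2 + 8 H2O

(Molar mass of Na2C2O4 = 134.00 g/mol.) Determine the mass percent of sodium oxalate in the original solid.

65.11 %

n(KMnO4) per titration = 0.03949 × 0.07709 = 3.044 × 10^-3 mol
From the 5:2 ratio, n(Na2C2O4) in each aliquot = 5/2 × 3.044 × 10^-3 = 7.611 × 10^-3 mol
n(Na2C2O4) in the whole flask = 7.611 × 10^-3 × 100.0/25.00 = 0.03044 mol
mass of Na2C2O4 = 0.03044 × 134.00 = 4.079 g
% Na2C2O4 = 4.079 / 6.265 × 100 = 65.11 %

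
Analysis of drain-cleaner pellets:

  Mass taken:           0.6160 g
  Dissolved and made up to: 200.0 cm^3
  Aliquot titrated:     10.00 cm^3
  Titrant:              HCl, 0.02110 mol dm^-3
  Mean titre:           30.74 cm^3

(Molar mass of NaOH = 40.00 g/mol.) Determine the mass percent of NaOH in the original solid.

NaOH + HCl → NaCl + H2O
n(HCl) per titration = 0.03074 × 0.02110 = 6.486 × 10^-4 mol
n(NaOH) in each aliquot = 6.486 × 10^-4 mol (1:1 ratio)
n(NaOH) in the whole flask = 6.486 × 10^-4 × 200.0/10.00 = 0.01297 mol
mass of NaOH = 0.01297 × 40.00 = 0.5189 g
% NaOH = 0.5189 / 0.6160 × 100 = 84.24 %

84.24 %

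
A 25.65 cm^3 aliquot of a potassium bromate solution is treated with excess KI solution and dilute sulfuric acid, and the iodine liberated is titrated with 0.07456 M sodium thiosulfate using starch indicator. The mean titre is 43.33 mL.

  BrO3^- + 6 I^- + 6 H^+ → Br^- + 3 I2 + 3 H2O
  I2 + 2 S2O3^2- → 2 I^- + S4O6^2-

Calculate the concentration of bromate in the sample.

n(S2O3^2-) = 0.04333 × 0.07456 = 3.231 × 10^-3 mol
n(I2) = n(S2O3^2-)/2 = 1.615 × 10^-3 mol
From the 1:3 ratio, n(BrO3^-) in the aliquot = 1/3 × 1.615 × 10^-3 = 5.384 × 10^-4 mol
[BrO3^-] = 5.384 × 10^-4 / 0.02565 = 0.02099 mol/L

0.02099 M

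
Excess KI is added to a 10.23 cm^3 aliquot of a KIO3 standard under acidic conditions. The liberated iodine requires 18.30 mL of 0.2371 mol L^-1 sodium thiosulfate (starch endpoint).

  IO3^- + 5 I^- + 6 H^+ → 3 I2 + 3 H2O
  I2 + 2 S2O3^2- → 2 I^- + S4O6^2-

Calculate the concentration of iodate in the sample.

n(S2O3^2-) = 0.01830 × 0.2371 = 4.339 × 10^-3 mol
n(I2) = n(S2O3^2-)/2 = 2.169 × 10^-3 mol
From the 1:3 ratio, n(IO3^-) in the aliquot = 1/3 × 2.169 × 10^-3 = 7.232 × 10^-4 mol
[IO3^-] = 7.232 × 10^-4 / 0.01023 = 0.07069 mol/L

0.07069 mol/L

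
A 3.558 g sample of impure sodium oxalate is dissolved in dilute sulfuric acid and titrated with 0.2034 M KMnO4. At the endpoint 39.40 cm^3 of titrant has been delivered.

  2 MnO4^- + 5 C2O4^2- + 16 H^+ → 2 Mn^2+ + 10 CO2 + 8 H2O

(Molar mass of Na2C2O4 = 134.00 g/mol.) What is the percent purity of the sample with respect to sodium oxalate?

75.45 %

n(KMnO4) = 0.03940 L × 0.2034 mol/L = 8.014 × 10^-3 mol
From the 5:2 ratio, n(Na2C2O4) = 5/2 × 8.014 × 10^-3 = 0.02003 mol
mass of Na2C2O4 = 0.02003 × 134.00 g/mol = 2.685 g
% Na2C2O4 = 2.685 / 3.558 × 100 = 75.45 %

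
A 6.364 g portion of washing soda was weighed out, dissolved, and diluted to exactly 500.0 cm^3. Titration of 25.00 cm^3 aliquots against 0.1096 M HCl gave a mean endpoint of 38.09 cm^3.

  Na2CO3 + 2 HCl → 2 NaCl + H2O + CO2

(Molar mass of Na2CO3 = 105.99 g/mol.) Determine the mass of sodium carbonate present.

4.425 g

n(HCl) per titration = 0.03809 × 0.1096 = 4.175 × 10^-3 mol
From the 1:2 ratio, n(Na2CO3) in each aliquot = 1/2 × 4.175 × 10^-3 = 2.087 × 10^-3 mol
n(Na2CO3) in the whole flask = 2.087 × 10^-3 × 500.0/25.00 = 0.04175 mol
mass of Na2CO3 = 0.04175 × 105.99 = 4.425 g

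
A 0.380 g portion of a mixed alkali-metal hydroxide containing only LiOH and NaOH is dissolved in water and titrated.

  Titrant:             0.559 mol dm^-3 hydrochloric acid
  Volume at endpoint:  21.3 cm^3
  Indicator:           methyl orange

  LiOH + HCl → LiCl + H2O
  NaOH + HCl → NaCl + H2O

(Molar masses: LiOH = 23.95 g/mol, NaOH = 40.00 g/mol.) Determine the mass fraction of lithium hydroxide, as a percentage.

37.8 %

n(HCl) = 0.0213 × 0.559 = 0.0119 mol
Let x = n(LiOH), y = n(NaOH).
Titrant: 1x + 1y = 0.0119;  mass: 23.95x + 40.00y = 0.380
Solving, x = 6.00 × 10^-3 mol, y = 5.91 × 10^-3 mol
mass of LiOH = 6.00 × 10^-3 × 23.95 = 0.144 g
% LiOH = 0.144 / 0.380 × 100 = 37.8 %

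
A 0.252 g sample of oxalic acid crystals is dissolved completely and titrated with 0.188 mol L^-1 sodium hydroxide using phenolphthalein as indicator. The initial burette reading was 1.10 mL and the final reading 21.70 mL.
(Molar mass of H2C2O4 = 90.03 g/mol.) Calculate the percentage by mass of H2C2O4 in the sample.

H2C2O4 + 2 NaOH → Na2C2O4 + 2 H2O
n(NaOH) = 0.0206 L × 0.188 mol/L = 3.87 × 10^-3 mol
From the 1:2 ratio, n(H2C2O4) = 1/2 × 3.87 × 10^-3 = 1.94 × 10^-3 mol
mass of H2C2O4 = 1.94 × 10^-3 × 90.03 g/mol = 0.174 g
% H2C2O4 = 0.174 / 0.252 × 100 = 69.2 %

69.2 %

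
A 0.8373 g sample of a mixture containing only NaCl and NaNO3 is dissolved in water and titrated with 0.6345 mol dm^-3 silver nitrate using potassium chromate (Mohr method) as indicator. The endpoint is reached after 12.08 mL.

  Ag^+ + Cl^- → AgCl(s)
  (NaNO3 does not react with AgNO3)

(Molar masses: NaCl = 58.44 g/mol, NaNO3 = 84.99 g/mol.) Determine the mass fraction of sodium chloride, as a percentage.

53.50 %

n(AgNO3) = 0.01208 × 0.6345 = 7.665 × 10^-3 mol
Let x = n(NaCl), y = n(NaNO3).
Titrant: 1x = 7.665 × 10^-3;  mass: 58.44x + 84.99y = 0.8373
Solving, x = 7.665 × 10^-3 mol, y = 4.581 × 10^-3 mol
mass of NaCl = 7.665 × 10^-3 × 58.44 = 0.4479 g
% NaCl = 0.4479 / 0.8373 × 100 = 53.50 %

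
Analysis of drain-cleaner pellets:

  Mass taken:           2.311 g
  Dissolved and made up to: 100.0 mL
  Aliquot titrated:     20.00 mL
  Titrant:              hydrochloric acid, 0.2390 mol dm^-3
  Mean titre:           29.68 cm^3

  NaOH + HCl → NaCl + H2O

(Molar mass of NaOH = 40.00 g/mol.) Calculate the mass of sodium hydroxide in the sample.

n(HCl) per titration = 0.02968 × 0.2390 = 7.094 × 10^-3 mol
n(NaOH) in each aliquot = 7.094 × 10^-3 mol (1:1 ratio)
n(NaOH) in the whole flask = 7.094 × 10^-3 × 100.0/20.00 = 0.03547 mol
mass of NaOH = 0.03547 × 40.00 = 1.419 g

1.419 g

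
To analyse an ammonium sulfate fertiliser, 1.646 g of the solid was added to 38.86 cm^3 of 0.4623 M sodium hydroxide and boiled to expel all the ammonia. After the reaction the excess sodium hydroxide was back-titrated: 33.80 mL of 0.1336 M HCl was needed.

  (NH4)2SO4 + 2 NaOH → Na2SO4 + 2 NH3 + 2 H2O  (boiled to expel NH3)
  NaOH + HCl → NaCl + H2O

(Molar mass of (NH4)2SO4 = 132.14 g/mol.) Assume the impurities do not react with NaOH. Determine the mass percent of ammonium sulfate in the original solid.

53.99 %

n(NaOH) added = 0.03886 × 0.4623 = 0.01796 mol
n(HCl) used in back-titration = 0.03380 × 0.1336 = 4.516 × 10^-3 mol
n(NaOH) left over = 4.516 × 10^-3 mol (1:1 ratio)
n(NaOH) consumed by analyte = 0.01796 − 4.516 × 10^-3 = 0.01345 mol
From the 1:2 ratio, n((NH4)2SO4) = 1/2 × 0.01345 = 6.725 × 10^-3 mol
mass of (NH4)2SO4 = 6.725 × 10^-3 × 132.14 = 0.8886 g
% (NH4)2SO4 = 0.8886 / 1.646 × 100 = 53.99 %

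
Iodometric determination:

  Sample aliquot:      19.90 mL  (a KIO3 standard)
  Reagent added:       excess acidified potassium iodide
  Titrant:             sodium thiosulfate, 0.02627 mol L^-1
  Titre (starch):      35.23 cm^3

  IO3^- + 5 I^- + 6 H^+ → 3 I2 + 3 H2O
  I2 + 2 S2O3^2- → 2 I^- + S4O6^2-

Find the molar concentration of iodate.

0.007751 mol/L

n(S2O3^2-) = 0.03523 × 0.02627 = 9.255 × 10^-4 mol
n(I2) = n(S2O3^2-)/2 = 4.627 × 10^-4 mol
From the 1:3 ratio, n(IO3^-) in the aliquot = 1/3 × 4.627 × 10^-4 = 1.542 × 10^-4 mol
[IO3^-] = 1.542 × 10^-4 / 0.01990 = 0.007751 mol/L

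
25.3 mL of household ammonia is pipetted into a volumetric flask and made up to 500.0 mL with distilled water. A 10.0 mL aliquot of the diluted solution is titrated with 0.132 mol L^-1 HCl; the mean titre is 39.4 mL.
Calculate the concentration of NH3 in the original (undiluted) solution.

10.3 mol/L

NH3 + HCl → NH4Cl
n(HCl) = 0.0394 × 0.132 = 5.20 × 10^-3 mol
n(NH3) in the aliquot = 5.20 × 10^-3 mol (1:1 ratio)
[NH3]_dilute = 5.20 × 10^-3 / 0.0100 = 0.520 mol/L
Dilution factor = 500.0 / 25.3 = 19.76
[NH3]_stock = 0.520 × 19.76 = 10.3 mol/L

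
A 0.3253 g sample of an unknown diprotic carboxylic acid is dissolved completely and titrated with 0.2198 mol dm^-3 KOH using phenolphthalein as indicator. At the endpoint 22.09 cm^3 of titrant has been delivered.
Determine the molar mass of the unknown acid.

134.0 g/mol

n(KOH) = 0.02209 L × 0.2198 mol/L = 4.855 × 10^-3 mol
From the 1:2 ratio, n(H2A) = 1/2 × 4.855 × 10^-3 = 2.428 × 10^-3 mol
M = m / n = 0.3253 g / 2.428 × 10^-3 mol = 134.0 g/mol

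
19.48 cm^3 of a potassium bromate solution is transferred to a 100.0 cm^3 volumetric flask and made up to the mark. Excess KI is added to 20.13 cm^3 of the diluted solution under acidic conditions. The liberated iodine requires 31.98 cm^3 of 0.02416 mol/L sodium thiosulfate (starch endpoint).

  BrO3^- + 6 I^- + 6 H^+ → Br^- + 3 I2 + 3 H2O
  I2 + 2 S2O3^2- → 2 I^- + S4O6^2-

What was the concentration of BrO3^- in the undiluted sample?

0.03284 mol/L

n(S2O3^2-) = 0.03198 × 0.02416 = 7.726 × 10^-4 mol
n(I2) = n(S2O3^2-)/2 = 3.863 × 10^-4 mol
From the 1:3 ratio, n(BrO3^-) in the aliquot = 1/3 × 3.863 × 10^-4 = 1.288 × 10^-4 mol
[BrO3^-]_dilute = 1.288 × 10^-4 / 0.02013 = 0.006397 mol/L
[BrO3^-]_original = 0.006397 × 100.0/19.48 = 0.03284 mol/L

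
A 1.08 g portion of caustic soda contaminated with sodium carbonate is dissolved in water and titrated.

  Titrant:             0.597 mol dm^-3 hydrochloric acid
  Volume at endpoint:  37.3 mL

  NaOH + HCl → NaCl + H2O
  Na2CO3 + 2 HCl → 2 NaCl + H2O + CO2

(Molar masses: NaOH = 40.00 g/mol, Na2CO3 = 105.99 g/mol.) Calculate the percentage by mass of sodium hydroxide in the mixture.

28.5 %

n(HCl) = 0.0373 × 0.597 = 0.0223 mol
Let x = n(NaOH), y = n(Na2CO3).
Titrant: 1x + 2y = 0.0223;  mass: 40.00x + 105.99y = 1.08
Solving, x = 7.70 × 10^-3 mol, y = 7.28 × 10^-3 mol
mass of NaOH = 7.70 × 10^-3 × 40.00 = 0.308 g
% NaOH = 0.308 / 1.08 × 100 = 28.5 %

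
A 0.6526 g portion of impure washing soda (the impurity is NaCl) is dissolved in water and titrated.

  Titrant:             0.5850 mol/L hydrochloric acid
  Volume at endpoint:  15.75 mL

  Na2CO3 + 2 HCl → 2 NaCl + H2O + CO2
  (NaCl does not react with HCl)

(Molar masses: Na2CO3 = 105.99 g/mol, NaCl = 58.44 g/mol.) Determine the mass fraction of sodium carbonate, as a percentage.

74.82 %

n(HCl) = 0.01575 × 0.5850 = 9.214 × 10^-3 mol
Let x = n(Na2CO3), y = n(NaCl).
Titrant: 2x = 9.214 × 10^-3;  mass: 105.99x + 58.44y = 0.6526
Solving, x = 4.607 × 10^-3 mol, y = 2.812 × 10^-3 mol
mass of Na2CO3 = 4.607 × 10^-3 × 105.99 = 0.4883 g
% Na2CO3 = 0.4883 / 0.6526 × 100 = 74.82 %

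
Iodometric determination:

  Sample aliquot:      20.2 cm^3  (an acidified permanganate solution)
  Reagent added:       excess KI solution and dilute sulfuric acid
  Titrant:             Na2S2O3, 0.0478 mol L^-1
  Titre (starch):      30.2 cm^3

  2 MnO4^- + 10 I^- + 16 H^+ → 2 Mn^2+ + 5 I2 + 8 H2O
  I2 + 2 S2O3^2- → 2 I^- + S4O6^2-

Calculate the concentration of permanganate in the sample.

0.0143 mol/L

n(S2O3^2-) = 0.0302 × 0.0478 = 1.44 × 10^-3 mol
n(I2) = n(S2O3^2-)/2 = 7.22 × 10^-4 mol
From the 2:5 ratio, n(MnO4^-) in the aliquot = 2/5 × 7.22 × 10^-4 = 2.89 × 10^-4 mol
[MnO4^-] = 2.89 × 10^-4 / 0.0202 = 0.0143 mol/L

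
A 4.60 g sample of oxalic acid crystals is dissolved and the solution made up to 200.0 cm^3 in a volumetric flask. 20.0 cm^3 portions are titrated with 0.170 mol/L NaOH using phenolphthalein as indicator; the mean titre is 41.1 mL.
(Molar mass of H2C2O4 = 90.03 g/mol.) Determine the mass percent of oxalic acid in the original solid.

68.4 %

H2C2O4 + 2 NaOH → Na2C2O4 + 2 H2O
n(NaOH) per titration = 0.0411 × 0.170 = 6.99 × 10^-3 mol
From the 1:2 ratio, n(H2C2O4) in each aliquot = 1/2 × 6.99 × 10^-3 = 3.49 × 10^-3 mol
n(H2C2O4) in the whole flask = 3.49 × 10^-3 × 200.0/20.0 = 0.0349 mol
mass of H2C2O4 = 0.0349 × 90.03 = 3.15 g
% H2C2O4 = 3.15 / 4.60 × 100 = 68.4 %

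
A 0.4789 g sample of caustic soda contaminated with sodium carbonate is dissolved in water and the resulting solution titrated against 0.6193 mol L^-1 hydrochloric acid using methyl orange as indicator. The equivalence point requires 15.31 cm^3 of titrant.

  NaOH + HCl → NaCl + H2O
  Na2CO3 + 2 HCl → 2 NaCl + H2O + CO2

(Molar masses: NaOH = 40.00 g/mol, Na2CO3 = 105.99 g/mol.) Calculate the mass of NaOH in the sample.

0.07255 g

n(HCl) = 0.01531 × 0.6193 = 9.481 × 10^-3 mol
Let x = n(NaOH), y = n(Na2CO3).
Titrant: 1x + 2y = 9.481 × 10^-3;  mass: 40.00x + 105.99y = 0.4789
Solving, x = 1.814 × 10^-3 mol, y = 3.834 × 10^-3 mol
mass of NaOH = 1.814 × 10^-3 × 40.00 = 0.07255 g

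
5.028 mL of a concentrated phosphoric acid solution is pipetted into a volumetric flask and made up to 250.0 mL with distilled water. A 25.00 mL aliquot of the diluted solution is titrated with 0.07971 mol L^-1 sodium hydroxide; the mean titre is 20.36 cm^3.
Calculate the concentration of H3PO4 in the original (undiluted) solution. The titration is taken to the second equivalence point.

H3PO4 + 2 NaOH → Na2HPO4 + 2 H2O
n(NaOH) = 0.02036 × 0.07971 = 1.623 × 10^-3 mol
From the 1:2 ratio, n(H3PO4) in the aliquot = 1/2 × 1.623 × 10^-3 = 8.114 × 10^-4 mol
[H3PO4]_dilute = 8.114 × 10^-4 / 0.02500 = 0.03246 mol/L
Dilution factor = 250.0 / 5.028 = 49.72
[H3PO4]_stock = 0.03246 × 49.72 = 1.614 mol/L

1.614 mol/L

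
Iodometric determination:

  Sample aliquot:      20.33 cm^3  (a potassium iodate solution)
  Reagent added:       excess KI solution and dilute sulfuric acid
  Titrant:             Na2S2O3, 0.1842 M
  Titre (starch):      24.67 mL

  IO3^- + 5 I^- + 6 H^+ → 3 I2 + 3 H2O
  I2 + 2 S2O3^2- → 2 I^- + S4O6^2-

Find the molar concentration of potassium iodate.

0.03725 M

n(S2O3^2-) = 0.02467 × 0.1842 = 4.544 × 10^-3 mol
n(I2) = n(S2O3^2-)/2 = 2.272 × 10^-3 mol
From the 1:3 ratio, n(IO3^-) in the aliquot = 1/3 × 2.272 × 10^-3 = 7.574 × 10^-4 mol
[IO3^-] = 7.574 × 10^-4 / 0.02033 = 0.03725 mol/L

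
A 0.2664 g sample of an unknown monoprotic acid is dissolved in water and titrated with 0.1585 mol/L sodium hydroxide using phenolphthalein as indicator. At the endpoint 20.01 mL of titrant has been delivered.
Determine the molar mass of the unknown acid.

n(NaOH) = 0.02001 L × 0.1585 mol/L = 3.172 × 10^-3 mol
n(HA) = 3.172 × 10^-3 mol (1:1 ratio)
M = m / n = 0.2664 g / 3.172 × 10^-3 mol = 84.00 g/mol

84.00 g/mol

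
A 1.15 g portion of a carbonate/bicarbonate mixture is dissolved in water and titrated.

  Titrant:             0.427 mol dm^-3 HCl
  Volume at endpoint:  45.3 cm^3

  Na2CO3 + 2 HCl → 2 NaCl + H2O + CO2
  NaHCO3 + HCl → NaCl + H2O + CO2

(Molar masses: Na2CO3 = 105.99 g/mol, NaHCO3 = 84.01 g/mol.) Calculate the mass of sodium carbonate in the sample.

0.812 g

n(HCl) = 0.0453 × 0.427 = 0.0193 mol
Let x = n(Na2CO3), y = n(NaHCO3).
Titrant: 2x + 1y = 0.0193;  mass: 105.99x + 84.01y = 1.15
Solving, x = 7.66 × 10^-3 mol, y = 4.03 × 10^-3 mol
mass of Na2CO3 = 7.66 × 10^-3 × 105.99 = 0.812 g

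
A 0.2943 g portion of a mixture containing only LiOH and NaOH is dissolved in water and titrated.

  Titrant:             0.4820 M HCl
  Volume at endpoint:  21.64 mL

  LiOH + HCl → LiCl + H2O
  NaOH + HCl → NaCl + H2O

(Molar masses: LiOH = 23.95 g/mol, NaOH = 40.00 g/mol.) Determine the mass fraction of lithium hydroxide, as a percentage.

n(HCl) = 0.02164 × 0.4820 = 0.01043 mol
Let x = n(LiOH), y = n(NaOH).
Titrant: 1x + 1y = 0.01043;  mass: 23.95x + 40.00y = 0.2943
Solving, x = 7.659 × 10^-3 mol, y = 2.772 × 10^-3 mol
mass of LiOH = 7.659 × 10^-3 × 23.95 = 0.1834 g
% LiOH = 0.1834 / 0.2943 × 100 = 62.32 %

62.32 %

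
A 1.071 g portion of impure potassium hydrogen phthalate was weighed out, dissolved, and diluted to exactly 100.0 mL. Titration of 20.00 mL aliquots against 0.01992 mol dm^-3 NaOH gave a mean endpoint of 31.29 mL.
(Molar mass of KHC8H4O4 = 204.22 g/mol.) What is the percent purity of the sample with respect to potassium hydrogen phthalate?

59.43 %

KHC8H4O4 + NaOH → KNaC8H4O4 + H2O
n(NaOH) per titration = 0.03129 × 0.01992 = 6.233 × 10^-4 mol
n(KHC8H4O4) in each aliquot = 6.233 × 10^-4 mol (1:1 ratio)
n(KHC8H4O4) in the whole flask = 6.233 × 10^-4 × 100.0/20.00 = 3.116 × 10^-3 mol
mass of KHC8H4O4 = 3.116 × 10^-3 × 204.22 = 0.6364 g
% KHC8H4O4 = 0.6364 / 1.071 × 100 = 59.43 %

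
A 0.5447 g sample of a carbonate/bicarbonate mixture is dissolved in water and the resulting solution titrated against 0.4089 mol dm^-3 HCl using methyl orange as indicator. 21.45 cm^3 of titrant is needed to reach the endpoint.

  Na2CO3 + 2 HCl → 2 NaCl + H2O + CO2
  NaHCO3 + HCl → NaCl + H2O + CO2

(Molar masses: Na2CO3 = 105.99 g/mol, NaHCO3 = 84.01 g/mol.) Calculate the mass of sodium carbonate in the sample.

0.3283 g

n(HCl) = 0.02145 × 0.4089 = 8.771 × 10^-3 mol
Let x = n(Na2CO3), y = n(NaHCO3).
Titrant: 2x + 1y = 8.771 × 10^-3;  mass: 105.99x + 84.01y = 0.5447
Solving, x = 3.098 × 10^-3 mol, y = 2.576 × 10^-3 mol
mass of Na2CO3 = 3.098 × 10^-3 × 105.99 = 0.3283 g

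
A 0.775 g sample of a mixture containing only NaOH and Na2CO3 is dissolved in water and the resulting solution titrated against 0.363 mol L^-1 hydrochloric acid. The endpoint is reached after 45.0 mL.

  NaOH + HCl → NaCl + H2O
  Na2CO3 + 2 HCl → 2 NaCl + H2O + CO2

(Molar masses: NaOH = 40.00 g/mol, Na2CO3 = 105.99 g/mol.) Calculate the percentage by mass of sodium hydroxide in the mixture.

36.0 %

n(HCl) = 0.0450 × 0.363 = 0.0163 mol
Let x = n(NaOH), y = n(Na2CO3).
Titrant: 1x + 2y = 0.0163;  mass: 40.00x + 105.99y = 0.775
Solving, x = 6.98 × 10^-3 mol, y = 4.68 × 10^-3 mol
mass of NaOH = 6.98 × 10^-3 × 40.00 = 0.279 g
% NaOH = 0.279 / 0.775 × 100 = 36.0 %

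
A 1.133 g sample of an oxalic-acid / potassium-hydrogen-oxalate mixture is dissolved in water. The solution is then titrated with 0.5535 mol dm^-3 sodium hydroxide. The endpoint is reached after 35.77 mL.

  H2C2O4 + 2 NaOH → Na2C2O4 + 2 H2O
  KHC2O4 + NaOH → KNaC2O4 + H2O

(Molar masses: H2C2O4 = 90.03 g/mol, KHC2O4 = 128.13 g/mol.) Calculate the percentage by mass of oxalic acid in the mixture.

67.11 %

n(NaOH) = 0.03577 × 0.5535 = 0.01980 mol
Let x = n(H2C2O4), y = n(KHC2O4).
Titrant: 2x + 1y = 0.01980;  mass: 90.03x + 128.13y = 1.133
Solving, x = 8.445 × 10^-3 mol, y = 2.909 × 10^-3 mol
mass of H2C2O4 = 8.445 × 10^-3 × 90.03 = 0.7603 g
% H2C2O4 = 0.7603 / 1.133 × 100 = 67.11 %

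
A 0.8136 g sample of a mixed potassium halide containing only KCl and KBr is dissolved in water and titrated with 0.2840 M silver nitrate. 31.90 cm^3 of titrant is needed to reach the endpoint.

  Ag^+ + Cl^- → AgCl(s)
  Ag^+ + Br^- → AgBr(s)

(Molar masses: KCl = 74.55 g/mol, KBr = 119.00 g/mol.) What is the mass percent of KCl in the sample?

54.52 %

n(AgNO3) = 0.03190 × 0.2840 = 9.060 × 10^-3 mol
Let x = n(KCl), y = n(KBr).
Titrant: 1x + 1y = 9.060 × 10^-3;  mass: 74.55x + 119.00y = 0.8136
Solving, x = 5.950 × 10^-3 mol, y = 3.109 × 10^-3 mol
mass of KCl = 5.950 × 10^-3 × 74.55 = 0.4436 g
% KCl = 0.4436 / 0.8136 × 100 = 54.52 %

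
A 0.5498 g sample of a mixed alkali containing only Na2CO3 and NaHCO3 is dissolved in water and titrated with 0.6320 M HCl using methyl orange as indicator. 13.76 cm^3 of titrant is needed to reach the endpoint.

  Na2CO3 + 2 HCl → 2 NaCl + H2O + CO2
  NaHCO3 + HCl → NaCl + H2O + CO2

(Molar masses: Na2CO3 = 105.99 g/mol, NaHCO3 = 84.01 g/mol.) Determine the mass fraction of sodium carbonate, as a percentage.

n(HCl) = 0.01376 × 0.6320 = 8.696 × 10^-3 mol
Let x = n(Na2CO3), y = n(NaHCO3).
Titrant: 2x + 1y = 8.696 × 10^-3;  mass: 105.99x + 84.01y = 0.5498
Solving, x = 2.914 × 10^-3 mol, y = 2.868 × 10^-3 mol
mass of Na2CO3 = 2.914 × 10^-3 × 105.99 = 0.3089 g
% Na2CO3 = 0.3089 / 0.5498 × 100 = 56.18 %

56.18 %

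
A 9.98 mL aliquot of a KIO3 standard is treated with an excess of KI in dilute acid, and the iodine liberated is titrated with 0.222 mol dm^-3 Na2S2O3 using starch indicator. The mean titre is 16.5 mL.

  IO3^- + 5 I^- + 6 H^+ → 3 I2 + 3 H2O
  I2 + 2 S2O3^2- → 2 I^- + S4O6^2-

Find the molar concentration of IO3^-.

0.0612 mol/L

n(S2O3^2-) = 0.0165 × 0.222 = 3.66 × 10^-3 mol
n(I2) = n(S2O3^2-)/2 = 1.83 × 10^-3 mol
From the 1:3 ratio, n(IO3^-) in the aliquot = 1/3 × 1.83 × 10^-3 = 6.11 × 10^-4 mol
[IO3^-] = 6.11 × 10^-4 / 0.00998 = 0.0612 mol/L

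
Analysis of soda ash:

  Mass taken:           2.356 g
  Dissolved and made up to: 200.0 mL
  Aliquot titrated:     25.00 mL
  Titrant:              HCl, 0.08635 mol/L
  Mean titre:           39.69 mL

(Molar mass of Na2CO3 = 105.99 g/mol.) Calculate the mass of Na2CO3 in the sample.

Na2CO3 + 2 HCl → 2 NaCl + H2O + CO2
n(HCl) per titration = 0.03969 × 0.08635 = 3.427 × 10^-3 mol
From the 1:2 ratio, n(Na2CO3) in each aliquot = 1/2 × 3.427 × 10^-3 = 1.714 × 10^-3 mol
n(Na2CO3) in the whole flask = 1.714 × 10^-3 × 200.0/25.00 = 0.01371 mol
mass of Na2CO3 = 0.01371 × 105.99 = 1.453 g

1.453 g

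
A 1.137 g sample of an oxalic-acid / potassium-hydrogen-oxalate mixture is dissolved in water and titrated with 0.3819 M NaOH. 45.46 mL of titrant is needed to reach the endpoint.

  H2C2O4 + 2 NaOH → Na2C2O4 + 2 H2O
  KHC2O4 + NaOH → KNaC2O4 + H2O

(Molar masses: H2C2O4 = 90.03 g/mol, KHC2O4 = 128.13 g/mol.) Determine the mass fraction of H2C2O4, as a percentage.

51.80 %

n(NaOH) = 0.04546 × 0.3819 = 0.01736 mol
Let x = n(H2C2O4), y = n(KHC2O4).
Titrant: 2x + 1y = 0.01736;  mass: 90.03x + 128.13y = 1.137
Solving, x = 6.542 × 10^-3 mol, y = 4.277 × 10^-3 mol
mass of H2C2O4 = 6.542 × 10^-3 × 90.03 = 0.5890 g
% H2C2O4 = 0.5890 / 1.137 × 100 = 51.80 %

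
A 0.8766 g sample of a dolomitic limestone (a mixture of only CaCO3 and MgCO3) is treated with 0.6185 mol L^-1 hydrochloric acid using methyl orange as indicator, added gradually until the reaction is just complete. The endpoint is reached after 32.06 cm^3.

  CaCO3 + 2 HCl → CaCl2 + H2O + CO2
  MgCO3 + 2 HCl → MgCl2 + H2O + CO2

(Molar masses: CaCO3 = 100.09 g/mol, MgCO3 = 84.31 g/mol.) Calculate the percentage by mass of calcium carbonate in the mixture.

n(HCl) = 0.03206 × 0.6185 = 0.01983 mol
Let x = n(CaCO3), y = n(MgCO3).
Titrant: 2x + 2y = 0.01983;  mass: 100.09x + 84.31y = 0.8766
Solving, x = 2.579 × 10^-3 mol, y = 7.335 × 10^-3 mol
mass of CaCO3 = 2.579 × 10^-3 × 100.09 = 0.2582 g
% CaCO3 = 0.2582 / 0.8766 × 100 = 29.45 %

29.45 %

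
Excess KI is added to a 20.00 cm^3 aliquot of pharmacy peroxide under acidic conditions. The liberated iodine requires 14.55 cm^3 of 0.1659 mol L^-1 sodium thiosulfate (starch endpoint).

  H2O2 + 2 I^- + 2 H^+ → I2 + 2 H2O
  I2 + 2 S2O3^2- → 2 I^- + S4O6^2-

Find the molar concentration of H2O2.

0.06035 mol/L

n(S2O3^2-) = 0.01455 × 0.1659 = 2.414 × 10^-3 mol
n(I2) = n(S2O3^2-)/2 = 1.207 × 10^-3 mol
n(H2O2) in the aliquot = 1.207 × 10^-3 mol (1:1 ratio)
[H2O2] = 1.207 × 10^-3 / 0.02000 = 0.06035 mol/L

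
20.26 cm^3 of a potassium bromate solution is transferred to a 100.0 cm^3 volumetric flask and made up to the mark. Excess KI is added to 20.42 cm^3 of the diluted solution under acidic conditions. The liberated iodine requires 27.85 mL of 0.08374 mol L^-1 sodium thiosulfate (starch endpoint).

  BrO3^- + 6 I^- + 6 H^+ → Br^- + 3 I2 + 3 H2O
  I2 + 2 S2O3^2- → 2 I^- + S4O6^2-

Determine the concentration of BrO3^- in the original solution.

0.09395 mol/L

n(S2O3^2-) = 0.02785 × 0.08374 = 2.332 × 10^-3 mol
n(I2) = n(S2O3^2-)/2 = 1.166 × 10^-3 mol
From the 1:3 ratio, n(BrO3^-) in the aliquot = 1/3 × 1.166 × 10^-3 = 3.887 × 10^-4 mol
[BrO3^-]_dilute = 3.887 × 10^-4 / 0.02042 = 0.01903 mol/L
[BrO3^-]_original = 0.01903 × 100.0/20.26 = 0.09395 mol/L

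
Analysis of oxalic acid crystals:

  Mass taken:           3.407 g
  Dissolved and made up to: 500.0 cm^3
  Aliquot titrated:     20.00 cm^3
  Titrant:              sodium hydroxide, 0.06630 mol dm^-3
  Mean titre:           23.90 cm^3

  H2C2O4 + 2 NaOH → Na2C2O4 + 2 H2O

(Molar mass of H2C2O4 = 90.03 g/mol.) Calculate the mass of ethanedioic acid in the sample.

n(NaOH) per titration = 0.02390 × 0.06630 = 1.585 × 10^-3 mol
From the 1:2 ratio, n(H2C2O4) in each aliquot = 1/2 × 1.585 × 10^-3 = 7.923 × 10^-4 mol
n(H2C2O4) in the whole flask = 7.923 × 10^-4 × 500.0/20.00 = 0.01981 mol
mass of H2C2O4 = 0.01981 × 90.03 = 1.783 g

1.783 g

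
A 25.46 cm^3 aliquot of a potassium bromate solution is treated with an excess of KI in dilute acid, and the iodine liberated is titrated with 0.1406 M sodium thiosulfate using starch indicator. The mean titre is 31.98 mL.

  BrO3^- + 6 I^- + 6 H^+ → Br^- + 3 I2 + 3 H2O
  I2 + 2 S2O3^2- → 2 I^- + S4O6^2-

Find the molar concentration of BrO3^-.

n(S2O3^2-) = 0.03198 × 0.1406 = 4.496 × 10^-3 mol
n(I2) = n(S2O3^2-)/2 = 2.248 × 10^-3 mol
From the 1:3 ratio, n(BrO3^-) in the aliquot = 1/3 × 2.248 × 10^-3 = 7.494 × 10^-4 mol
[BrO3^-] = 7.494 × 10^-4 / 0.02546 = 0.02943 mol/L

0.02943 M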